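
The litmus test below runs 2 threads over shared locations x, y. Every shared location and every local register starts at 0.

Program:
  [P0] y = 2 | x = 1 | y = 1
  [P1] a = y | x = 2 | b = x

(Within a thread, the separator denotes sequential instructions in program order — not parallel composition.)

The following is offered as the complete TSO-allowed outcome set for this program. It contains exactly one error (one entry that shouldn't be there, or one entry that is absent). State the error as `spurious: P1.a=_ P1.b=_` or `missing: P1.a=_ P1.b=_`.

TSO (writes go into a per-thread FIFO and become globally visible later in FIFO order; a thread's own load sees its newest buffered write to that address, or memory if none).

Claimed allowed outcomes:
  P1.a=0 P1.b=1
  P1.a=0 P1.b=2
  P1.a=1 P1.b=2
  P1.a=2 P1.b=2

outcome vector order: (P1.a,P1.b)
under TSO → 01; 02; 12; 21; 22
TSO∖claimed = {21}

missing: P1.a=2 P1.b=1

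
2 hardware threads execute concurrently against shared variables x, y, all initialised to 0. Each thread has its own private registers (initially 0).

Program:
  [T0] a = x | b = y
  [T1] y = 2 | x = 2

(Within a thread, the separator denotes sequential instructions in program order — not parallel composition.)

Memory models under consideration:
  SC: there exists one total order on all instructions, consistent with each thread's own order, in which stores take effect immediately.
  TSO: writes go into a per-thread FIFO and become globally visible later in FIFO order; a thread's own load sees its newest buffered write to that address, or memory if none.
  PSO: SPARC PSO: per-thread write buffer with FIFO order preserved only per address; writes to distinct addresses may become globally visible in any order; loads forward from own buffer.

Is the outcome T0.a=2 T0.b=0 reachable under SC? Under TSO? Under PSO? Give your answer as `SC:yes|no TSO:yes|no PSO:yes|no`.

SC:no TSO:no PSO:yes

outcome vector order: (T0.a,T0.b)
under SC → 0/0 0/2 2/2
under TSO → 0/0 0/2 2/2
under PSO → 0/0 0/2 2/0 2/2
target 2/0 ∈ {PSO}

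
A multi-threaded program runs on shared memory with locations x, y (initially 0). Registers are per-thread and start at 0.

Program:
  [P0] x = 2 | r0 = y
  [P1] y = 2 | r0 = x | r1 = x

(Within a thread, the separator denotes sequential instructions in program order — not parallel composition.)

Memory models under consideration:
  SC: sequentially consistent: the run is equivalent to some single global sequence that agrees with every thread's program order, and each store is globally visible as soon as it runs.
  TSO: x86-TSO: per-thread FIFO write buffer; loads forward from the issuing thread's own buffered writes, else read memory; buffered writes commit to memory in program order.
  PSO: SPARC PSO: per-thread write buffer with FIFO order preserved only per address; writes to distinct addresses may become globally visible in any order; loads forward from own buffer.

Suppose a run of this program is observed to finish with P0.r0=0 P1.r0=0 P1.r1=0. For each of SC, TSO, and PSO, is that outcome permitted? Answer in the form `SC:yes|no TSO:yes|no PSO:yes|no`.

SC:no TSO:yes PSO:yes

outcome vector order: (P0.r0,P1.r0,P1.r1)
under SC → <0 2 2>; <2 0 0>; <2 0 2>; <2 2 2>
under TSO → <0 0 0>; <0 0 2>; <0 2 2>; <2 0 0>; <2 0 2>; <2 2 2>
under PSO → <0 0 0>; <0 0 2>; <0 2 2>; <2 0 0>; <2 0 2>; <2 2 2>
target <0 0 0> ∈ {TSO,PSO}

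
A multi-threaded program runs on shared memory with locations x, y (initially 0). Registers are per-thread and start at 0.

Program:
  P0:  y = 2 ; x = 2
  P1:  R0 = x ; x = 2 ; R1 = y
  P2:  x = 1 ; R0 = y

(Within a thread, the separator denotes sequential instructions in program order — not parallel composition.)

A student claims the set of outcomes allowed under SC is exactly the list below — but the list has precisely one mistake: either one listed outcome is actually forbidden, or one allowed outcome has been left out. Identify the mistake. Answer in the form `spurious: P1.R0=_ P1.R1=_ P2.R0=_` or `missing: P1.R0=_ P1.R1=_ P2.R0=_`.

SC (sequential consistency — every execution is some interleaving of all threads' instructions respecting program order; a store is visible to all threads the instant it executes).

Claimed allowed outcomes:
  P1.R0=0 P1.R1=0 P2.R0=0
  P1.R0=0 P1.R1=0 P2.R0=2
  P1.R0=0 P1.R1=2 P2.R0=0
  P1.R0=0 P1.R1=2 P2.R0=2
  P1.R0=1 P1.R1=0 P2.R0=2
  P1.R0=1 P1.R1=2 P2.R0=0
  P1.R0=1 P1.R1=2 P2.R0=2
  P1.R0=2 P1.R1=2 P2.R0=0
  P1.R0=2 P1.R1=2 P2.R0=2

outcome vector order: (P1.R0,P1.R1,P2.R0)
SC: 10 outcomes — {<0 0 0>, <0 0 2>, <0 2 0>, <0 2 2>, <1 0 0>, <1 0 2>, <1 2 0>, <1 2 2>, <2 2 0>, <2 2 2>}
SC∖claimed = {<1 0 0>}

missing: P1.R0=1 P1.R1=0 P2.R0=0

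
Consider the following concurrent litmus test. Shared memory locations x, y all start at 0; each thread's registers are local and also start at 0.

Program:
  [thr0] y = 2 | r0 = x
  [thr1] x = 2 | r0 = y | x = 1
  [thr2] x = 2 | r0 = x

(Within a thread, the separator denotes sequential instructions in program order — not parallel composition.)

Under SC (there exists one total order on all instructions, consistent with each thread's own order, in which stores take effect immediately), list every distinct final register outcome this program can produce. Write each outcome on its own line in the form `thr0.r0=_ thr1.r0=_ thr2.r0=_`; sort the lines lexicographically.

thr0.r0=0 thr1.r0=2 thr2.r0=1
thr0.r0=0 thr1.r0=2 thr2.r0=2
thr0.r0=1 thr1.r0=0 thr2.r0=1
thr0.r0=1 thr1.r0=0 thr2.r0=2
thr0.r0=1 thr1.r0=2 thr2.r0=1
thr0.r0=1 thr1.r0=2 thr2.r0=2
thr0.r0=2 thr1.r0=0 thr2.r0=1
thr0.r0=2 thr1.r0=0 thr2.r0=2
thr0.r0=2 thr1.r0=2 thr2.r0=1
thr0.r0=2 thr1.r0=2 thr2.r0=2

outcome vector order: (thr0.r0,thr1.r0,thr2.r0)
|SC outcomes| = 10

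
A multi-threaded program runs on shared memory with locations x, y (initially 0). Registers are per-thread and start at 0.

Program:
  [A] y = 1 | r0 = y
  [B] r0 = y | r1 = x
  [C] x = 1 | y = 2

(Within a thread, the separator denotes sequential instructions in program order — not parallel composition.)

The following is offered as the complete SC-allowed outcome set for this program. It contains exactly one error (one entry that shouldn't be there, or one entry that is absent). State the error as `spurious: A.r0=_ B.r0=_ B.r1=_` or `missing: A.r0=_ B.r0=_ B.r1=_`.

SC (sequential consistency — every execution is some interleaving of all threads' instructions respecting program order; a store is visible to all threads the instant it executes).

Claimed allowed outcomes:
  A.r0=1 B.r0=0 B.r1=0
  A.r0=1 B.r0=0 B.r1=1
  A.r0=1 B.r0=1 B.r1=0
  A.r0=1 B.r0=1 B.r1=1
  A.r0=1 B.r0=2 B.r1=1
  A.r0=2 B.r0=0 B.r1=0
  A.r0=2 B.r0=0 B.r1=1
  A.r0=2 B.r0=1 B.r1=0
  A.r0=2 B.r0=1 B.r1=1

missing: A.r0=2 B.r0=2 B.r1=1

outcome vector order: (A.r0,B.r0,B.r1)
under SC → (1,0,0), (1,0,1), (1,1,0), (1,1,1), (1,2,1), (2,0,0), (2,0,1), (2,1,0), (2,1,1), (2,2,1)
SC∖claimed = {(2,2,1)}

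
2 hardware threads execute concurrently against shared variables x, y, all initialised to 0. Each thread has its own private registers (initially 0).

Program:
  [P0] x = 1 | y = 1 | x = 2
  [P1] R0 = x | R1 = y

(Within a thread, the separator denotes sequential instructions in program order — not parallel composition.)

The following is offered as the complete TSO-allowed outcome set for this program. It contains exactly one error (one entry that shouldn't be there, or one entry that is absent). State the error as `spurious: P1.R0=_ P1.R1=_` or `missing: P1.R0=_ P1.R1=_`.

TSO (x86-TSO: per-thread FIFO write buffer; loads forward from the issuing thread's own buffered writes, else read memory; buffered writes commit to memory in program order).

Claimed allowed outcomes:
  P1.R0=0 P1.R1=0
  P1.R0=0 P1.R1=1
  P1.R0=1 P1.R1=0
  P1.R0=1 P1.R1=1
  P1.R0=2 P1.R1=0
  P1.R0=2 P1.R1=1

outcome vector order: (P1.R0,P1.R1)
TSO (5): 0/0; 0/1; 1/0; 1/1; 2/1
claimed∖TSO = {2/0}

spurious: P1.R0=2 P1.R1=0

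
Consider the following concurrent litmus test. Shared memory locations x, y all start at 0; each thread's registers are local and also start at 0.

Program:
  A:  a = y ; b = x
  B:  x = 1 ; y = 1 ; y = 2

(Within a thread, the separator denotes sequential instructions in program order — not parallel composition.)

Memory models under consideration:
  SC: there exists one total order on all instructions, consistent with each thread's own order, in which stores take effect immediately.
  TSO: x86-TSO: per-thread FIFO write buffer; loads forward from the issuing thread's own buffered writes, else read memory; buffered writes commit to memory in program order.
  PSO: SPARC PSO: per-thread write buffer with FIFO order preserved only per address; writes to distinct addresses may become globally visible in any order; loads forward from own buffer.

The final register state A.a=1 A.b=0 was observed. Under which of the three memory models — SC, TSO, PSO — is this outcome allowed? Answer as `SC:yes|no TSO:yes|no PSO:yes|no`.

SC:no TSO:no PSO:yes

outcome vector order: (A.a,A.b)
[SC] allowed = {(0,0), (0,1), (1,1), (2,1)}
[TSO] allowed = {(0,0), (0,1), (1,1), (2,1)}
[PSO] allowed = {(0,0), (0,1), (1,0), (1,1), (2,0), (2,1)}
target (1,0) ∈ {PSO}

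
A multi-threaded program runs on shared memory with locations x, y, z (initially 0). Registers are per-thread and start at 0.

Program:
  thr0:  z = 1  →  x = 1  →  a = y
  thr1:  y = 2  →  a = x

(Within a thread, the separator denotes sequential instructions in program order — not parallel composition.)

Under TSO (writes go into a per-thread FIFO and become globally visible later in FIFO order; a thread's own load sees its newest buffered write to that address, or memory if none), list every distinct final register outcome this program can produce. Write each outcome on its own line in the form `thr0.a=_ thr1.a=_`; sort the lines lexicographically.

thr0.a=0 thr1.a=0
thr0.a=0 thr1.a=1
thr0.a=2 thr1.a=0
thr0.a=2 thr1.a=1

outcome vector order: (thr0.a,thr1.a)
|TSO outcomes| = 4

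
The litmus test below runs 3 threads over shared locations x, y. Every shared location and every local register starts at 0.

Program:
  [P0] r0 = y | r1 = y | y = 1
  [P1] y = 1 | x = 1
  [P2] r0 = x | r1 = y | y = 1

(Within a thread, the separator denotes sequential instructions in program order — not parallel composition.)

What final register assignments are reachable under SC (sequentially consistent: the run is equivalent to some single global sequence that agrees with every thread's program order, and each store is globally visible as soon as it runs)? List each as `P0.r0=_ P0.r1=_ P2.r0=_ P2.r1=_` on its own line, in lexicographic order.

P0.r0=0 P0.r1=0 P2.r0=0 P2.r1=0
P0.r0=0 P0.r1=0 P2.r0=0 P2.r1=1
P0.r0=0 P0.r1=0 P2.r0=1 P2.r1=1
P0.r0=0 P0.r1=1 P2.r0=0 P2.r1=0
P0.r0=0 P0.r1=1 P2.r0=0 P2.r1=1
P0.r0=0 P0.r1=1 P2.r0=1 P2.r1=1
P0.r0=1 P0.r1=1 P2.r0=0 P2.r1=0
P0.r0=1 P0.r1=1 P2.r0=0 P2.r1=1
P0.r0=1 P0.r1=1 P2.r0=1 P2.r1=1

outcome vector order: (P0.r0,P0.r1,P2.r0,P2.r1)
|SC outcomes| = 9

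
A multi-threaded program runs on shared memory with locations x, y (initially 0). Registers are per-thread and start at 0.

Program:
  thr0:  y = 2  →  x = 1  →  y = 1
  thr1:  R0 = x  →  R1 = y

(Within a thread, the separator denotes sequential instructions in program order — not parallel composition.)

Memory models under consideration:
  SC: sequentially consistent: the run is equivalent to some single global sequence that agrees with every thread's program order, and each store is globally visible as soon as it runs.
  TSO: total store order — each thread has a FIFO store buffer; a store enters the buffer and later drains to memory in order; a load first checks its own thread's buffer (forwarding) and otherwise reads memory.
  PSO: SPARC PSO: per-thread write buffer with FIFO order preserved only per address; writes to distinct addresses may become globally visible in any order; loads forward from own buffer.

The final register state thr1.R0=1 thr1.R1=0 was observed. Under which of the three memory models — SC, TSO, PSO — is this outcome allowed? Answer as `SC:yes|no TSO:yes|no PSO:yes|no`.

outcome vector order: (thr1.R0,thr1.R1)
SC (5): 00; 01; 02; 11; 12
TSO (5): 00; 01; 02; 11; 12
PSO (6): 00; 01; 02; 10; 11; 12
target 10 ∈ {PSO}

SC:no TSO:no PSO:yes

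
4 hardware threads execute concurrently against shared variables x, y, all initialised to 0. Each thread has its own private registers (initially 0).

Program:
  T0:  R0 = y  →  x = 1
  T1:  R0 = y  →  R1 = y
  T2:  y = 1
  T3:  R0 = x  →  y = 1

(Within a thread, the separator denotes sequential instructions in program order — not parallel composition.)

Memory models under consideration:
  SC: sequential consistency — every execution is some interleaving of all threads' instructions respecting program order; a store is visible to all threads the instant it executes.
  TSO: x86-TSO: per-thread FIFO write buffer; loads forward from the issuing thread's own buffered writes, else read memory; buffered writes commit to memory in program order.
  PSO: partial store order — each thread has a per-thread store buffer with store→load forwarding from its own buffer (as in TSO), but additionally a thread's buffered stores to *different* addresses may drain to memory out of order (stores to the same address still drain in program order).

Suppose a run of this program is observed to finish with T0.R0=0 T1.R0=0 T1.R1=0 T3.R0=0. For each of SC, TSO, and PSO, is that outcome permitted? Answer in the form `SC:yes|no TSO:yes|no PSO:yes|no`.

outcome vector order: (T0.R0,T1.R0,T1.R1,T3.R0)
SC: 12 outcomes — {(0,0,0,0); (0,0,0,1); (0,0,1,0); (0,0,1,1); (0,1,1,0); (0,1,1,1); (1,0,0,0); (1,0,0,1); (1,0,1,0); (1,0,1,1); (1,1,1,0); (1,1,1,1)}
TSO: 12 outcomes — {(0,0,0,0); (0,0,0,1); (0,0,1,0); (0,0,1,1); (0,1,1,0); (0,1,1,1); (1,0,0,0); (1,0,0,1); (1,0,1,0); (1,0,1,1); (1,1,1,0); (1,1,1,1)}
PSO: 12 outcomes — {(0,0,0,0); (0,0,0,1); (0,0,1,0); (0,0,1,1); (0,1,1,0); (0,1,1,1); (1,0,0,0); (1,0,0,1); (1,0,1,0); (1,0,1,1); (1,1,1,0); (1,1,1,1)}
target (0,0,0,0) ∈ {SC,TSO,PSO}

SC:yes TSO:yes PSO:yes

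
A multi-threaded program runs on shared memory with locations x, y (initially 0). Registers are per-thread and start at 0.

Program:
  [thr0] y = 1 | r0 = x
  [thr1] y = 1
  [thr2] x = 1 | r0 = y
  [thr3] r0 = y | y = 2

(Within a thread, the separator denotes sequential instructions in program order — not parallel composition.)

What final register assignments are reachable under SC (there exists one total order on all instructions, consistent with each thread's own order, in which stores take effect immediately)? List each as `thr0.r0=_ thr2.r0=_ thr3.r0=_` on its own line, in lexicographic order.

outcome vector order: (thr0.r0,thr2.r0,thr3.r0)
|SC outcomes| = 10

thr0.r0=0 thr2.r0=1 thr3.r0=0
thr0.r0=0 thr2.r0=1 thr3.r0=1
thr0.r0=0 thr2.r0=2 thr3.r0=0
thr0.r0=0 thr2.r0=2 thr3.r0=1
thr0.r0=1 thr2.r0=0 thr3.r0=0
thr0.r0=1 thr2.r0=0 thr3.r0=1
thr0.r0=1 thr2.r0=1 thr3.r0=0
thr0.r0=1 thr2.r0=1 thr3.r0=1
thr0.r0=1 thr2.r0=2 thr3.r0=0
thr0.r0=1 thr2.r0=2 thr3.r0=1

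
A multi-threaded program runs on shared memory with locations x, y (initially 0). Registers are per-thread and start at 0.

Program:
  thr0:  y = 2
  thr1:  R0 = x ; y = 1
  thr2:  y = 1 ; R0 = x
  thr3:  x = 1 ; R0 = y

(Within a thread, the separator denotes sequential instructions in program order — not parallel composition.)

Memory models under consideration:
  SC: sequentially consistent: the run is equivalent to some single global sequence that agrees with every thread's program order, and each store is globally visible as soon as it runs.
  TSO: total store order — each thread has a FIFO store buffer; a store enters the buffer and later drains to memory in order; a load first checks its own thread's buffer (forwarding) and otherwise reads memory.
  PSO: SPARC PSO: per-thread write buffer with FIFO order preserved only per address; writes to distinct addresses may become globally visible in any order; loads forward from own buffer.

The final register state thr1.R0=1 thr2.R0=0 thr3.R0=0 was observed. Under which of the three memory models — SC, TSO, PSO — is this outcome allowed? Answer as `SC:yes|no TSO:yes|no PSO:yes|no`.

SC:no TSO:yes PSO:yes

outcome vector order: (thr1.R0,thr2.R0,thr3.R0)
SC (10): 001 002 010 011 012 101 102 110 111 112
TSO (12): 000 001 002 010 011 012 100 101 102 110 111 112
PSO (12): 000 001 002 010 011 012 100 101 102 110 111 112
target 100 ∈ {TSO,PSO}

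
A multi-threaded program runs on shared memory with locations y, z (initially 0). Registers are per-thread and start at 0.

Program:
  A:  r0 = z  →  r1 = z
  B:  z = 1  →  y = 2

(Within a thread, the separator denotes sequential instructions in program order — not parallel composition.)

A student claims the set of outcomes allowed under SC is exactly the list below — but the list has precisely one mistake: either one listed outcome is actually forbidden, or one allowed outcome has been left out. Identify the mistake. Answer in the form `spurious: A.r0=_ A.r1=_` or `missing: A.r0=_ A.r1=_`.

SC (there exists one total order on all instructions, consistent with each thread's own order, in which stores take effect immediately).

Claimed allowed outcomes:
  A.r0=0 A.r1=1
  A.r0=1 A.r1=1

outcome vector order: (A.r0,A.r1)
SC (3): <0 0>, <0 1>, <1 1>
SC∖claimed = {<0 0>}

missing: A.r0=0 A.r1=0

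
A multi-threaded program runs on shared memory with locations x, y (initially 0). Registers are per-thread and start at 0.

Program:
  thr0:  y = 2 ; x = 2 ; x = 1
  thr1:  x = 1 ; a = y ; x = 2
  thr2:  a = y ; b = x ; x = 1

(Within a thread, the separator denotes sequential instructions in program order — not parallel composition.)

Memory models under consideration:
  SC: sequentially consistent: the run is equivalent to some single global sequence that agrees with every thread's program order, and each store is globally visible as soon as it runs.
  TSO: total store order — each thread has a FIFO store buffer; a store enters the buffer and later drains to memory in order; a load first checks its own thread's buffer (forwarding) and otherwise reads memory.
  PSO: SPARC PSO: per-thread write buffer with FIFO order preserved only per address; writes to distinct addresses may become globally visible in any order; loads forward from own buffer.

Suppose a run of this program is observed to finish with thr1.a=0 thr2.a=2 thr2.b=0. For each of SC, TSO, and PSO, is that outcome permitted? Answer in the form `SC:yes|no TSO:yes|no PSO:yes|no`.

outcome vector order: (thr1.a,thr2.a,thr2.b)
[SC] allowed = {000 001 002 021 022 200 201 202 220 221 222}
[TSO] allowed = {000 001 002 020 021 022 200 201 202 220 221 222}
[PSO] allowed = {000 001 002 020 021 022 200 201 202 220 221 222}
target 020 ∈ {TSO,PSO}

SC:no TSO:yes PSO:yes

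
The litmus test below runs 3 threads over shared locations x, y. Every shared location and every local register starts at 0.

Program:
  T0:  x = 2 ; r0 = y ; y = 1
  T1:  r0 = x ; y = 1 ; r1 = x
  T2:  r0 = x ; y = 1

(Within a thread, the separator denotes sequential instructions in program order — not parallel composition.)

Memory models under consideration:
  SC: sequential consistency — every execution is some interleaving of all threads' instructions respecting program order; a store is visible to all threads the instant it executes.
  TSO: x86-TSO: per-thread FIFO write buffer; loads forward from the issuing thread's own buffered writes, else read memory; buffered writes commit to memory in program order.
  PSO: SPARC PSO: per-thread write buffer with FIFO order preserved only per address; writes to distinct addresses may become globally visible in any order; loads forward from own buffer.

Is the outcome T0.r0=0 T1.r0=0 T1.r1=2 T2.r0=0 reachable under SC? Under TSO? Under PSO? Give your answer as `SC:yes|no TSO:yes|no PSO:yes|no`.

outcome vector order: (T0.r0,T1.r0,T1.r1,T2.r0)
under SC → <0 0 2 0> <0 0 2 2> <0 2 2 0> <0 2 2 2> <1 0 0 0> <1 0 0 2> <1 0 2 0> <1 0 2 2> <1 2 2 0> <1 2 2 2>
under TSO → <0 0 0 0> <0 0 0 2> <0 0 2 0> <0 0 2 2> <0 2 2 0> <0 2 2 2> <1 0 0 0> <1 0 0 2> <1 0 2 0> <1 0 2 2> <1 2 2 0> <1 2 2 2>
under PSO → <0 0 0 0> <0 0 0 2> <0 0 2 0> <0 0 2 2> <0 2 2 0> <0 2 2 2> <1 0 0 0> <1 0 0 2> <1 0 2 0> <1 0 2 2> <1 2 2 0> <1 2 2 2>
target <0 0 2 0> ∈ {SC,TSO,PSO}

SC:yes TSO:yes PSO:yes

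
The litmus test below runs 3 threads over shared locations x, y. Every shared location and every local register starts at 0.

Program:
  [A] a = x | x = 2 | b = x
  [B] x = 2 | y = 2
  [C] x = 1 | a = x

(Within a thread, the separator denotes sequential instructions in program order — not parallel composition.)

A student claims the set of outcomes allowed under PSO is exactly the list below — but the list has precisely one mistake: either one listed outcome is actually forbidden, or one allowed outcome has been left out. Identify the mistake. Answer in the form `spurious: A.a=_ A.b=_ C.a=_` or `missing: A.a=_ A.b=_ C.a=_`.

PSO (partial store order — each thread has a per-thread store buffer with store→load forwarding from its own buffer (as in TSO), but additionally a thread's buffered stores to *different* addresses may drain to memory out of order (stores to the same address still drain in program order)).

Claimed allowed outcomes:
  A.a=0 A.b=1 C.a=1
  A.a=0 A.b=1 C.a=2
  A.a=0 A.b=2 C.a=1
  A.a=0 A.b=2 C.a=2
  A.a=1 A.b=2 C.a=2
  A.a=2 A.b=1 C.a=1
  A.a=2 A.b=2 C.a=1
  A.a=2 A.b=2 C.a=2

outcome vector order: (A.a,A.b,C.a)
under PSO → <0 1 1> <0 1 2> <0 2 1> <0 2 2> <1 2 1> <1 2 2> <2 1 1> <2 2 1> <2 2 2>
PSO∖claimed = {<1 2 1>}

missing: A.a=1 A.b=2 C.a=1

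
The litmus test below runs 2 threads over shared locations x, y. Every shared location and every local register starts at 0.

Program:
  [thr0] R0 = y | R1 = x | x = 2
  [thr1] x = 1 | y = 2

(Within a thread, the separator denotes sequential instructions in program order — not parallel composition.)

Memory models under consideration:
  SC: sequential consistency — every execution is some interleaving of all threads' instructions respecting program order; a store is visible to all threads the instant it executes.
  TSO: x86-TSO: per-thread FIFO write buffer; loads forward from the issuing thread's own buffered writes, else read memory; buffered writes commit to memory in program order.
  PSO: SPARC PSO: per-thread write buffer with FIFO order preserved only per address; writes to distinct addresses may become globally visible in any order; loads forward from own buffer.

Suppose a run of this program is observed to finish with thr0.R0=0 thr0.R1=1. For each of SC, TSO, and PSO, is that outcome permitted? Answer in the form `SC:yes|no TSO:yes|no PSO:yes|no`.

SC:yes TSO:yes PSO:yes

outcome vector order: (thr0.R0,thr0.R1)
SC (3): 00; 01; 21
TSO (3): 00; 01; 21
PSO (4): 00; 01; 20; 21
target 01 ∈ {SC,TSO,PSO}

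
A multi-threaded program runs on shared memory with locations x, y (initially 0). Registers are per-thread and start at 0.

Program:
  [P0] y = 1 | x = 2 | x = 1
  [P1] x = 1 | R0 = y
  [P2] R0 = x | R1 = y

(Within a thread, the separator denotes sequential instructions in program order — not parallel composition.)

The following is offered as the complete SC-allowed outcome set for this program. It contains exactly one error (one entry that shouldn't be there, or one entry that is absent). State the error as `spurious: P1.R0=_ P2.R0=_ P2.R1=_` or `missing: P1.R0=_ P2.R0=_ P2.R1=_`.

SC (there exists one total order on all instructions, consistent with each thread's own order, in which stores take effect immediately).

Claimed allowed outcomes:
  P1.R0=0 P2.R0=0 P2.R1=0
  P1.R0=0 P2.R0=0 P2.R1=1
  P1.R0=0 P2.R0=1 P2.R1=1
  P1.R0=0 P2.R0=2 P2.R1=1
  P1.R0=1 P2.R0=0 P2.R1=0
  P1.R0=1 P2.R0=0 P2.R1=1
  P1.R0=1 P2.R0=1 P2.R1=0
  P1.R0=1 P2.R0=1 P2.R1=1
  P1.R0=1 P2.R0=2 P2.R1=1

outcome vector order: (P1.R0,P2.R0,P2.R1)
under SC → <0 0 0>; <0 0 1>; <0 1 0>; <0 1 1>; <0 2 1>; <1 0 0>; <1 0 1>; <1 1 0>; <1 1 1>; <1 2 1>
SC∖claimed = {<0 1 0>}

missing: P1.R0=0 P2.R0=1 P2.R1=0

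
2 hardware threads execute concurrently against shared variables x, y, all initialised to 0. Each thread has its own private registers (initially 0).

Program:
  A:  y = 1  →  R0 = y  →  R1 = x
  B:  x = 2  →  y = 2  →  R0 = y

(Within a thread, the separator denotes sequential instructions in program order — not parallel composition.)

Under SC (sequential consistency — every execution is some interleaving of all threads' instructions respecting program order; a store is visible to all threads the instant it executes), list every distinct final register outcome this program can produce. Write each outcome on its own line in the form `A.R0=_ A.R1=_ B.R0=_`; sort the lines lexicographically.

outcome vector order: (A.R0,A.R1,B.R0)
|SC outcomes| = 4

A.R0=1 A.R1=0 B.R0=2
A.R0=1 A.R1=2 B.R0=1
A.R0=1 A.R1=2 B.R0=2
A.R0=2 A.R1=2 B.R0=2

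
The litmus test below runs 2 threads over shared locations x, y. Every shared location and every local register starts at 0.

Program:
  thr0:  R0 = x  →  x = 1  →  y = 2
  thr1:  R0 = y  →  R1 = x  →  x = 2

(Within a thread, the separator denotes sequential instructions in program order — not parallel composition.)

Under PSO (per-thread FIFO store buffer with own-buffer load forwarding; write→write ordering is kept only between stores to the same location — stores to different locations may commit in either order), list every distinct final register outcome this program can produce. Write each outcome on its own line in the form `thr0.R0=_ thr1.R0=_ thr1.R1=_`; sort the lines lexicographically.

thr0.R0=0 thr1.R0=0 thr1.R1=0
thr0.R0=0 thr1.R0=0 thr1.R1=1
thr0.R0=0 thr1.R0=2 thr1.R1=0
thr0.R0=0 thr1.R0=2 thr1.R1=1
thr0.R0=2 thr1.R0=0 thr1.R1=0

outcome vector order: (thr0.R0,thr1.R0,thr1.R1)
|PSO outcomes| = 5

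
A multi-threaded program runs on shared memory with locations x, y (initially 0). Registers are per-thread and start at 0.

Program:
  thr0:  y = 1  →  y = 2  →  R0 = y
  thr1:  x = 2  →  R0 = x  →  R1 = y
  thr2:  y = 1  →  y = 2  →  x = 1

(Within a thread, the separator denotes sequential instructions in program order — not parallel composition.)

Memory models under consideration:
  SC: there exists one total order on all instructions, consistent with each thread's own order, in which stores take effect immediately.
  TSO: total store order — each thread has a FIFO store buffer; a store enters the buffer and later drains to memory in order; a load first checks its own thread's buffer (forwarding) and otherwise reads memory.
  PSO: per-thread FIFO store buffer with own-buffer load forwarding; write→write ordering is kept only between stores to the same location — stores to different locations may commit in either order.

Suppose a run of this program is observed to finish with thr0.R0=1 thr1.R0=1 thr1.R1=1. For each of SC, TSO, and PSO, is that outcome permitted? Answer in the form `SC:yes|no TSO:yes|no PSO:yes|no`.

SC:no TSO:no PSO:yes

outcome vector order: (thr0.R0,thr1.R0,thr1.R1)
SC: 9 outcomes — {112 120 121 122 211 212 220 221 222}
TSO: 9 outcomes — {112 120 121 122 211 212 220 221 222}
PSO: 12 outcomes — {110 111 112 120 121 122 210 211 212 220 221 222}
target 111 ∈ {PSO}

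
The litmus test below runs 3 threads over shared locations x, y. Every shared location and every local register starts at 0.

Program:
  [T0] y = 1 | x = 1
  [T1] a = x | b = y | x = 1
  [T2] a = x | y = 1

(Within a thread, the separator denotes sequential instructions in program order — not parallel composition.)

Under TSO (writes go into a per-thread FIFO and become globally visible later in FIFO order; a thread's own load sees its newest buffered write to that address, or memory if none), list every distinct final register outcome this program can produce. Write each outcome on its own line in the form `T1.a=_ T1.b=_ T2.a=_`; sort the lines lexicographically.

T1.a=0 T1.b=0 T2.a=0
T1.a=0 T1.b=0 T2.a=1
T1.a=0 T1.b=1 T2.a=0
T1.a=0 T1.b=1 T2.a=1
T1.a=1 T1.b=1 T2.a=0
T1.a=1 T1.b=1 T2.a=1

outcome vector order: (T1.a,T1.b,T2.a)
|TSO outcomes| = 6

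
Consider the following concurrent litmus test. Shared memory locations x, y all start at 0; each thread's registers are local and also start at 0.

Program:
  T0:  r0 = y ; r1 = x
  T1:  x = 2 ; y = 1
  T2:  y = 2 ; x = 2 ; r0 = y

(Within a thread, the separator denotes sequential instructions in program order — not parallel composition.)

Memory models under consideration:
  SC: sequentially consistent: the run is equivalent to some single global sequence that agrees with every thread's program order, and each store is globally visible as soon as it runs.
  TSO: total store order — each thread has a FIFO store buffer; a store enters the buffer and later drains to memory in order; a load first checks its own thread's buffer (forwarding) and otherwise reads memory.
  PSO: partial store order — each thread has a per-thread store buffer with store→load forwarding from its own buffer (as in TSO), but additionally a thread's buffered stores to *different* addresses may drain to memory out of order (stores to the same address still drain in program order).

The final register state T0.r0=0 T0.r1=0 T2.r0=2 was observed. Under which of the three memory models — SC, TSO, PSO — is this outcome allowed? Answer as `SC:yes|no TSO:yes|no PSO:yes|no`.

SC:yes TSO:yes PSO:yes

outcome vector order: (T0.r0,T0.r1,T2.r0)
[SC] allowed = {001; 002; 021; 022; 121; 122; 201; 202; 221; 222}
[TSO] allowed = {001; 002; 021; 022; 121; 122; 201; 202; 221; 222}
[PSO] allowed = {001; 002; 021; 022; 101; 102; 121; 122; 201; 202; 221; 222}
target 002 ∈ {SC,TSO,PSO}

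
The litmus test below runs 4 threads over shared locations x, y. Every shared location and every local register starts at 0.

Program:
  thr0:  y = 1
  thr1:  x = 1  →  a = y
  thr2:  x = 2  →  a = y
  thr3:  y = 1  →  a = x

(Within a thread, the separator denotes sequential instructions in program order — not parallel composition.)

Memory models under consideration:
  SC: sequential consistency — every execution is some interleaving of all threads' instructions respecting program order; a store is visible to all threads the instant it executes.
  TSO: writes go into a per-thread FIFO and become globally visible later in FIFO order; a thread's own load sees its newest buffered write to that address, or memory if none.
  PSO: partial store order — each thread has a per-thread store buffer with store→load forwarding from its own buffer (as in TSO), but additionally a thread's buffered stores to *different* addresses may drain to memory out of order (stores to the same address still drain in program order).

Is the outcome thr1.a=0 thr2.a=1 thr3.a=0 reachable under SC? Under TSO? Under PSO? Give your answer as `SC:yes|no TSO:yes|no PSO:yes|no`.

outcome vector order: (thr1.a,thr2.a,thr3.a)
[SC] allowed = {001; 002; 011; 012; 101; 102; 110; 111; 112}
[TSO] allowed = {000; 001; 002; 010; 011; 012; 100; 101; 102; 110; 111; 112}
[PSO] allowed = {000; 001; 002; 010; 011; 012; 100; 101; 102; 110; 111; 112}
target 010 ∈ {TSO,PSO}

SC:no TSO:yes PSO:yes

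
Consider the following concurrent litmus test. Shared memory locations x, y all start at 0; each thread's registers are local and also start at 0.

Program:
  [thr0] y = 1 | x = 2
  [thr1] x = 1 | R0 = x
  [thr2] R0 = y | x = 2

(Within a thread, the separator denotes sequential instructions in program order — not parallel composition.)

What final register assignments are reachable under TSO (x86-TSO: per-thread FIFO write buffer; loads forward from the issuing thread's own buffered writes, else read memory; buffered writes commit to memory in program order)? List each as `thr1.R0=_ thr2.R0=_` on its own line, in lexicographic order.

thr1.R0=1 thr2.R0=0
thr1.R0=1 thr2.R0=1
thr1.R0=2 thr2.R0=0
thr1.R0=2 thr2.R0=1

outcome vector order: (thr1.R0,thr2.R0)
|TSO outcomes| = 4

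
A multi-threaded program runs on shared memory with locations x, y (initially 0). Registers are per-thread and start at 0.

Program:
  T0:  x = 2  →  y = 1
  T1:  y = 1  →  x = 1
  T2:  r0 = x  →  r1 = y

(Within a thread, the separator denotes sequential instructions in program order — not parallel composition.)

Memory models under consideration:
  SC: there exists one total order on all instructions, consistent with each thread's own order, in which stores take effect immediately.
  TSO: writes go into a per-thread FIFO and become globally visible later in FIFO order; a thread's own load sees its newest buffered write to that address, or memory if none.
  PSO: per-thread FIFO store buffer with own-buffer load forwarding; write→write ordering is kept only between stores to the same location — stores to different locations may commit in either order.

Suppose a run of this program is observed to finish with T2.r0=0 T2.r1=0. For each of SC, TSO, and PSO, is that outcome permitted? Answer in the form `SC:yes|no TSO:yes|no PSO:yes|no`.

outcome vector order: (T2.r0,T2.r1)
[SC] allowed = {00, 01, 11, 20, 21}
[TSO] allowed = {00, 01, 11, 20, 21}
[PSO] allowed = {00, 01, 10, 11, 20, 21}
target 00 ∈ {SC,TSO,PSO}

SC:yes TSO:yes PSO:yes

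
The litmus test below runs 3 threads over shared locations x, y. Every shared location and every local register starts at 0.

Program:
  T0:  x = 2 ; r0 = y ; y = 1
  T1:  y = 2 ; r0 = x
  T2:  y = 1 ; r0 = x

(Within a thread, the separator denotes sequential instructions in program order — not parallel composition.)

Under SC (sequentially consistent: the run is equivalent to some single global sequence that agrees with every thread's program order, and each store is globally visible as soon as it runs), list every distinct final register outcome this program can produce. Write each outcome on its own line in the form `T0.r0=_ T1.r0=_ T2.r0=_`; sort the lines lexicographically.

outcome vector order: (T0.r0,T1.r0,T2.r0)
|SC outcomes| = 9

T0.r0=0 T1.r0=2 T2.r0=2
T0.r0=1 T1.r0=0 T2.r0=0
T0.r0=1 T1.r0=0 T2.r0=2
T0.r0=1 T1.r0=2 T2.r0=0
T0.r0=1 T1.r0=2 T2.r0=2
T0.r0=2 T1.r0=0 T2.r0=0
T0.r0=2 T1.r0=0 T2.r0=2
T0.r0=2 T1.r0=2 T2.r0=0
T0.r0=2 T1.r0=2 T2.r0=2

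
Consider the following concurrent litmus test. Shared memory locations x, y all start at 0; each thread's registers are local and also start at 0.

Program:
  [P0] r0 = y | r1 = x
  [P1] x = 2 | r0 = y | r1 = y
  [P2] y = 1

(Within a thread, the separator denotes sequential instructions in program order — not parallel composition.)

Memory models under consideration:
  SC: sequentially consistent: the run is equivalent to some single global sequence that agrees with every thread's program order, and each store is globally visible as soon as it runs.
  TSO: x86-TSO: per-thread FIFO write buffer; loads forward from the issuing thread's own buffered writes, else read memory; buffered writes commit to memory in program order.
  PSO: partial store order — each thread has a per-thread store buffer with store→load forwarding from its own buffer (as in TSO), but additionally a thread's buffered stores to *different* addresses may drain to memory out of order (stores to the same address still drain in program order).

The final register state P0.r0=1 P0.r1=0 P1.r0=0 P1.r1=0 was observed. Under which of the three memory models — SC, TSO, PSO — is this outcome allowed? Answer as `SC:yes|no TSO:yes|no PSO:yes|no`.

outcome vector order: (P0.r0,P0.r1,P1.r0,P1.r1)
SC (10): (0,0,0,0); (0,0,0,1); (0,0,1,1); (0,2,0,0); (0,2,0,1); (0,2,1,1); (1,0,1,1); (1,2,0,0); (1,2,0,1); (1,2,1,1)
TSO (12): (0,0,0,0); (0,0,0,1); (0,0,1,1); (0,2,0,0); (0,2,0,1); (0,2,1,1); (1,0,0,0); (1,0,0,1); (1,0,1,1); (1,2,0,0); (1,2,0,1); (1,2,1,1)
PSO (12): (0,0,0,0); (0,0,0,1); (0,0,1,1); (0,2,0,0); (0,2,0,1); (0,2,1,1); (1,0,0,0); (1,0,0,1); (1,0,1,1); (1,2,0,0); (1,2,0,1); (1,2,1,1)
target (1,0,0,0) ∈ {TSO,PSO}

SC:no TSO:yes PSO:yes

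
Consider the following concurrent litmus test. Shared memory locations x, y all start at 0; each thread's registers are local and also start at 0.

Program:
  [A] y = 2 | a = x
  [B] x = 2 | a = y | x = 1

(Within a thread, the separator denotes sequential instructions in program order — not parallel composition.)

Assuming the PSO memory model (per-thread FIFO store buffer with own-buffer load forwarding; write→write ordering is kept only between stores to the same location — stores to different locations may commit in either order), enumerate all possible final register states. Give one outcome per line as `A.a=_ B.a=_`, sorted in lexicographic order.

A.a=0 B.a=0
A.a=0 B.a=2
A.a=1 B.a=0
A.a=1 B.a=2
A.a=2 B.a=0
A.a=2 B.a=2

outcome vector order: (A.a,B.a)
|PSO outcomes| = 6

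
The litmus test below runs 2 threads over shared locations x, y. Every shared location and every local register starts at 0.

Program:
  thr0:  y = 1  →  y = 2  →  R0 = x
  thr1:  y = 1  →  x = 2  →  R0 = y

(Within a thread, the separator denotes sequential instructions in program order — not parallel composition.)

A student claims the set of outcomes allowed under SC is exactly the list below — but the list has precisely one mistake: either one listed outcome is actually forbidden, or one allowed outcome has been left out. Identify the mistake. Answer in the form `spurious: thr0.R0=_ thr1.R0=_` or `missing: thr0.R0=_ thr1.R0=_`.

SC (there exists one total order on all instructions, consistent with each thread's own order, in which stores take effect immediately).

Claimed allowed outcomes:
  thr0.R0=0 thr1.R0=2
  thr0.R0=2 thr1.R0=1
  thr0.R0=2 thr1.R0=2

missing: thr0.R0=0 thr1.R0=1

outcome vector order: (thr0.R0,thr1.R0)
under SC → 01 02 21 22
SC∖claimed = {01}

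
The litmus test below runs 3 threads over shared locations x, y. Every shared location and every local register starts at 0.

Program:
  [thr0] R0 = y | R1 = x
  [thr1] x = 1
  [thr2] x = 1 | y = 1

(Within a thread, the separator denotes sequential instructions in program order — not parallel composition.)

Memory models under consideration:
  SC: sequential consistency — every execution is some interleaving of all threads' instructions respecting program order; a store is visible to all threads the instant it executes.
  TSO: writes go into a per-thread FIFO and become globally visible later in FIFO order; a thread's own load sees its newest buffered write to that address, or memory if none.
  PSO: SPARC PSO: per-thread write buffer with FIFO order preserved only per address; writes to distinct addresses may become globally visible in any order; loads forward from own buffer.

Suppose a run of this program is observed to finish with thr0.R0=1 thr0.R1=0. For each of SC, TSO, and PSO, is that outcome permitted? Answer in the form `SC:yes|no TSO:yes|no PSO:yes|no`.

outcome vector order: (thr0.R0,thr0.R1)
[SC] allowed = {(0,0); (0,1); (1,1)}
[TSO] allowed = {(0,0); (0,1); (1,1)}
[PSO] allowed = {(0,0); (0,1); (1,0); (1,1)}
target (1,0) ∈ {PSO}

SC:no TSO:no PSO:yes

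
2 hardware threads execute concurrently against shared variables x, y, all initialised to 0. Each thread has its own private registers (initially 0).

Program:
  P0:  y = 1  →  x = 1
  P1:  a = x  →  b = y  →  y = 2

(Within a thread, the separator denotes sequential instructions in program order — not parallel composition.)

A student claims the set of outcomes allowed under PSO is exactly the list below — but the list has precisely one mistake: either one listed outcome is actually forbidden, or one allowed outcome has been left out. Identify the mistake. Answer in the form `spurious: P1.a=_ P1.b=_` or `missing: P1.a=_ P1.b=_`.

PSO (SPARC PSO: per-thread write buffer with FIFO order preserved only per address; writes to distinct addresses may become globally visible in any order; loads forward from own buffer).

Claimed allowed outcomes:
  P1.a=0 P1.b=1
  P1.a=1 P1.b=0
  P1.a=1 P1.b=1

missing: P1.a=0 P1.b=0

outcome vector order: (P1.a,P1.b)
[PSO] allowed = {00; 01; 10; 11}
PSO∖claimed = {00}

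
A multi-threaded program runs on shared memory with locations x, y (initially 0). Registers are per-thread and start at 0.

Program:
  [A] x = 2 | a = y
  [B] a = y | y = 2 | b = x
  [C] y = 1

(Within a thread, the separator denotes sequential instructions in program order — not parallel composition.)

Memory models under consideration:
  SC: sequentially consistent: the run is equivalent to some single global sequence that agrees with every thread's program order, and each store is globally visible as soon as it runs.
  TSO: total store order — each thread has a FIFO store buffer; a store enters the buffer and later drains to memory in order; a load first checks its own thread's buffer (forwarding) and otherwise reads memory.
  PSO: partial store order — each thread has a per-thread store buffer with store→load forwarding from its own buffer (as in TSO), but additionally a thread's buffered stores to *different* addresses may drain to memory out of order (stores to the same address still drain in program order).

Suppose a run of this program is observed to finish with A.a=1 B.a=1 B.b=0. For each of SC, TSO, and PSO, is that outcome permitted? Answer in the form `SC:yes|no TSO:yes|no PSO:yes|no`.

SC:no TSO:yes PSO:yes

outcome vector order: (A.a,B.a,B.b)
[SC] allowed = {(0,0,2), (0,1,2), (1,0,0), (1,0,2), (1,1,2), (2,0,0), (2,0,2), (2,1,0), (2,1,2)}
[TSO] allowed = {(0,0,0), (0,0,2), (0,1,0), (0,1,2), (1,0,0), (1,0,2), (1,1,0), (1,1,2), (2,0,0), (2,0,2), (2,1,0), (2,1,2)}
[PSO] allowed = {(0,0,0), (0,0,2), (0,1,0), (0,1,2), (1,0,0), (1,0,2), (1,1,0), (1,1,2), (2,0,0), (2,0,2), (2,1,0), (2,1,2)}
target (1,1,0) ∈ {TSO,PSO}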